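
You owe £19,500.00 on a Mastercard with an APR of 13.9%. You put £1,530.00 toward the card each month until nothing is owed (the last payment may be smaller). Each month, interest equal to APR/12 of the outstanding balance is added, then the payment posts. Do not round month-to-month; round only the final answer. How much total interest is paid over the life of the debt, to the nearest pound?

Monthly rate r = 13.9%/12 = 1.15833% = 0.0115833.
Payoff takes n = ⌈−ln(1 − rB₀/P)/ln(1+r)⌉ = ⌈13.870⌉ = 14 payments; the last is £1,331.82.
Total paid = 13·£1,530.00 + £1,331.82 = £21,221.82.
Total interest = total paid − principal = £21,221.82 − £19,500.00 = £1,721.82.

£1,722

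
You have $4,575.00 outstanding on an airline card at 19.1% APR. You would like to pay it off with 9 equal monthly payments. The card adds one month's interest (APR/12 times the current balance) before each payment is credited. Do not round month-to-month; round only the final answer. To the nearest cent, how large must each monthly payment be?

$549.64

Monthly rate r = 19.1%/12 = 1.59167% = 0.0159167.
Level-payment amortization: P = B₀·r / (1 − (1+r)^(−n)) = 4575.00·0.0159167 / (1 − 1.01592^(−9)).
Denominator 1 − (1+r)^(−9) = 0.13248452.
P = 72.8188 / 0.13248452 ≈ 549.64.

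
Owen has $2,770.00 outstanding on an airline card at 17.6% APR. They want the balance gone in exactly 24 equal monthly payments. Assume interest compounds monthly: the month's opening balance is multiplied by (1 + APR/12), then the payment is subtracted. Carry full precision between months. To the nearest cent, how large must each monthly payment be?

Monthly rate r = 17.6%/12 = 1.46667% = 0.0146667.
Level-payment amortization: P = B₀·r / (1 − (1+r)^(−n)) = 2770.00·0.0146667 / (1 − 1.01467^(−24)).
Denominator 1 − (1+r)^(−24) = 0.294919735.
P = 40.6267 / 0.294919735 ≈ 137.75.

$137.75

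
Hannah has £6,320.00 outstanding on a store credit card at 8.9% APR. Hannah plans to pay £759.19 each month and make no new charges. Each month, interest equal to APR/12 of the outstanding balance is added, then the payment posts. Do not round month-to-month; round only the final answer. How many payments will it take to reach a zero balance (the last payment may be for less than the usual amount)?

9 months

Monthly rate r = 8.9%/12 = 0.741667% = 0.00741667.
Recurrence: B ← B·(1+r) − £759.19.
Month 1: interest £46.87; balance after payment £5,607.68.
Month 2: interest £41.59; balance after payment £4,890.08.
Closed form: n = −ln(1 − rB₀/P)/ln(1+r) = −ln(0.93826)/ln(1.00742) ≈ 8.625, so the balance reaches zero during payment 9.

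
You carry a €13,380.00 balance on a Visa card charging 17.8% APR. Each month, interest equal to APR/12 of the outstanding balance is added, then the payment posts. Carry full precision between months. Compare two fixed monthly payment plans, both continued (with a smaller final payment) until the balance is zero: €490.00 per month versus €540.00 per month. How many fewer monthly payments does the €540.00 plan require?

Monthly rate r = 17.8%/12 = 1.48333% = 0.0148333.
At €490.00/mo: n = ⌈−ln(1 − rB₀/P)/ln(1+r)⌉ = 36 payments (last €130.78); total interest = total paid − €13,380.00 = €3,900.78.
At €540.00/mo: 32 payments (last €61.92); total interest €3,421.92.
Payments saved = 36 − 32 = 4.

4 fewer payments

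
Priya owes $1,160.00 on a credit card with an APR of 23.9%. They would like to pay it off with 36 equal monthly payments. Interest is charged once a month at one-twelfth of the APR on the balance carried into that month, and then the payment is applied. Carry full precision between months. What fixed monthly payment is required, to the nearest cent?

$45.45

Monthly rate r = 23.9%/12 = 1.99167% = 0.0199167.
Level-payment amortization: P = B₀·r / (1 − (1+r)^(−n)) = 1160.00·0.0199167 / (1 − 1.01992^(−36)).
Denominator 1 − (1+r)^(−36) = 0.508332835.
P = 23.1033 / 0.508332835 ≈ 45.45.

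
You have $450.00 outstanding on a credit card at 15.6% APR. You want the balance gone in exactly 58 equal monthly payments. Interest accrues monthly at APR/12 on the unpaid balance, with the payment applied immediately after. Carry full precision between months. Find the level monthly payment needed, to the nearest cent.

Monthly rate r = 15.6%/12 = 1.3% = 0.013.
Level-payment amortization: P = B₀·r / (1 − (1+r)^(−n)) = 450.00·0.013 / (1 − 1.013^(−58)).
Denominator 1 − (1+r)^(−58) = 0.527227541.
P = 5.85 / 0.527227541 ≈ 11.10.

$11.10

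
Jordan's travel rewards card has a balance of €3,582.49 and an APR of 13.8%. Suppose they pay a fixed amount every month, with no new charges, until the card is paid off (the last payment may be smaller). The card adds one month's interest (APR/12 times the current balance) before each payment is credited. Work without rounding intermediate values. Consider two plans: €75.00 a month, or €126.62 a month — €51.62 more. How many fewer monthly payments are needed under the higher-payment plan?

Monthly rate r = 13.8%/12 = 1.15% = 0.0115.
At €75.00/mo: n = ⌈−ln(1 − rB₀/P)/ln(1+r)⌉ = 70 payments (last €52.66); total interest = total paid − €3,582.49 = €1,645.17.
At €126.62/mo: 35 payments (last €53.61); total interest €776.20.
Payments saved = 70 − 35 = 35.

35 fewer payments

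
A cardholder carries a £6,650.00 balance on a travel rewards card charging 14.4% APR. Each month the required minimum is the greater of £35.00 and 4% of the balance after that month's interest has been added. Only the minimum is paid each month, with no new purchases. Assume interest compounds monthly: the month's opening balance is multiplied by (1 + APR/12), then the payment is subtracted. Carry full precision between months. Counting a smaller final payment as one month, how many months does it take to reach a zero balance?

Monthly rate r = 14.4%/12 = 1.2% = 0.012.
While 4% of the post-interest balance exceeds £35.00, each month B ← (B·(1+r))·(1 − 0.04), i.e. B shrinks by the factor (1+r)·0.96 = 0.97152.
This holds for months 1–71. Entering month 72 the balance is £854.86; 4% of the post-interest balance is now below £35.00, so the flat £35.00 minimum applies from here.
From month 72 a fixed £35.00 at rate r clears £854.86 in 30 more payments. Total: 71 + 30 = 101 months.

101 months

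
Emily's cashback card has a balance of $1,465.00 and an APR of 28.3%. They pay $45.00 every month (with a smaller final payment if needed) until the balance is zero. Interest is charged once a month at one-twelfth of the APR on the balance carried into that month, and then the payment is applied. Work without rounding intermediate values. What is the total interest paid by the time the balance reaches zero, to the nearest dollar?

$1,354

Monthly rate r = 28.3%/12 = 2.35833% = 0.0235833.
Payoff takes n = ⌈−ln(1 − rB₀/P)/ln(1+r)⌉ = ⌈62.636⌉ = 63 payments; the last is $28.75.
Total paid = 62·$45.00 + $28.75 = $2,818.75.
Total interest = total paid − principal = $2,818.75 − $1,465.00 = $1,353.75.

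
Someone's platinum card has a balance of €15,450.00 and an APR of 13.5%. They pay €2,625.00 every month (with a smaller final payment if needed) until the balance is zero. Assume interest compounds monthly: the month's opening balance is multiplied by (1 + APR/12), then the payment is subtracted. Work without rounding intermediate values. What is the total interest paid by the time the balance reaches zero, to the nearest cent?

Monthly rate r = 13.5%/12 = 1.125% = 0.01125.
Payoff takes n = ⌈−ln(1 − rB₀/P)/ln(1+r)⌉ = ⌈6.124⌉ = 7 payments; the last is €326.61.
Total paid = 6·€2,625.00 + €326.61 = €16,076.61.
Total interest = total paid − principal = €16,076.61 − €15,450.00 = €626.61.

€626.61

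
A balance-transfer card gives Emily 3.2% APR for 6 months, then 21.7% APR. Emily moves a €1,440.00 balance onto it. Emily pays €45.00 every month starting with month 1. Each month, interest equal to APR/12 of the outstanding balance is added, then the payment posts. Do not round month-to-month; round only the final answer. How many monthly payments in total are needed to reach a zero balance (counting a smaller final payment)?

Promo months 1–6 at r₀ = 3.2%/12 = 0.00266667; months 7+ at r₁ = 21.7%/12 = 0.0180833.
After month 6: iterate B ← B·(1+r₀) − €45.00 for 6 months → €1,191.39.
Then at r₁ with €45.00/mo: n₂ = −ln(1 − r₁·B/P)/ln(1+r₁) ≈ 36.36 → 37 more payments.

43 months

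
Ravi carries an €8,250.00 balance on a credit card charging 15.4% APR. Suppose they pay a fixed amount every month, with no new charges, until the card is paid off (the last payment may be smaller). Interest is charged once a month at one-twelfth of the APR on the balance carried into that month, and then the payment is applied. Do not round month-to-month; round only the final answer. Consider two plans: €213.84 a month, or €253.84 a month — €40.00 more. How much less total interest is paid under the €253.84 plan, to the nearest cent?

Monthly rate r = 15.4%/12 = 1.28333% = 0.0128333.
At €213.84/mo: n = ⌈−ln(1 − rB₀/P)/ln(1+r)⌉ = 54 payments (last €127.47); total interest = total paid − €8,250.00 = €3,210.99.
At €253.84/mo: 43 payments (last €83.12); total interest €2,494.40.
Interest saved = €3,210.99 − €2,494.40 = €716.59.

€716.59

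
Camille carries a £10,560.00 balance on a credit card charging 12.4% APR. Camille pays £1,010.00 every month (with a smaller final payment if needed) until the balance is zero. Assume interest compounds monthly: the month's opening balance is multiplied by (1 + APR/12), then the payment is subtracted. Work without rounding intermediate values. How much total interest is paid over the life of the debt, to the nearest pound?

Monthly rate r = 12.4%/12 = 1.03333% = 0.0103333.
Payoff takes n = ⌈−ln(1 − rB₀/P)/ln(1+r)⌉ = ⌈11.122⌉ = 12 payments; the last is £123.38.
Total paid = 11·£1,010.00 + £123.38 = £11,233.38.
Total interest = total paid − principal = £11,233.38 − £10,560.00 = £673.38.

£673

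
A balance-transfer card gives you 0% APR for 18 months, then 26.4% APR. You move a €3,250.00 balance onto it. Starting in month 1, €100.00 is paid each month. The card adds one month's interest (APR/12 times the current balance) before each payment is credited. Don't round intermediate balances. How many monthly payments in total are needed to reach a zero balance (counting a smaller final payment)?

36 months

Promo months 1–18 at r₀ = 0%/12 = 0; months 19+ at r₁ = 26.4%/12 = 0.022.
After month 18 (no interest yet): B = €3,250.00 − 18·€100.00 = €1,450.00.
Then at r₁ with €100.00/mo: n₂ = −ln(1 − r₁·B/P)/ln(1+r₁) ≈ 17.65 → 18 more payments.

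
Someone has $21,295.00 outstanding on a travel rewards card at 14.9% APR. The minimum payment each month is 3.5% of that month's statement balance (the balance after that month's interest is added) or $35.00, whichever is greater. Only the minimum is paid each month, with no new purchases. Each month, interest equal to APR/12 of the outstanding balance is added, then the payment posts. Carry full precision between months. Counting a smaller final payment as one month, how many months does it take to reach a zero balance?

Monthly rate r = 14.9%/12 = 1.24167% = 0.0124167.
While 3.5% of the post-interest balance exceeds $35.00, each month B ← (B·(1+r))·(1 − 0.035), i.e. B shrinks by the factor (1+r)·0.965 = 0.97698.
This holds for months 1–132. Entering month 133 the balance is $984.71; 3.5% of the post-interest balance is now below $35.00, so the flat $35.00 minimum applies from here.
From month 133 a fixed $35.00 at rate r clears $984.71 in 35 more payments. Total: 132 + 35 = 167 months.

167 months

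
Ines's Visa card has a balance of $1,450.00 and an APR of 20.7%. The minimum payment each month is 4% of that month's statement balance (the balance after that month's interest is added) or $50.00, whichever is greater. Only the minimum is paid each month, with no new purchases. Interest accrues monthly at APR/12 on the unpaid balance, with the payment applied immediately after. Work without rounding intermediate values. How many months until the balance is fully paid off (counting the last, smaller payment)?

Monthly rate r = 20.7%/12 = 1.725% = 0.01725.
While 4% of the post-interest balance exceeds $50.00, each month B ← (B·(1+r))·(1 − 0.04), i.e. B shrinks by the factor (1+r)·0.96 = 0.97656.
This holds for months 1–7. Entering month 8 the balance is $1,228.18; 4% of the post-interest balance is now below $50.00, so the flat $50.00 minimum applies from here.
From month 8 a fixed $50.00 at rate r clears $1,228.18 in 33 more payments. Total: 7 + 33 = 40 months.

40 months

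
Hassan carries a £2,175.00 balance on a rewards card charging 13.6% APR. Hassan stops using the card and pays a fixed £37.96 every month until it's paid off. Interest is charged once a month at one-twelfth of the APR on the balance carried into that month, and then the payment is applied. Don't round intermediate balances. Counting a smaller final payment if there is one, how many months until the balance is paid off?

Monthly rate r = 13.6%/12 = 1.13333% = 0.0113333.
Recurrence: B ← B·(1+r) − £37.96.
Month 1: interest £24.65; balance after payment £2,161.69.
Month 2: interest £24.50; balance after payment £2,148.23.
Closed form: n = −ln(1 − rB₀/P)/ln(1+r) = −ln(0.35063)/ln(1.01133) ≈ 92.995, so the balance reaches zero during payment 93.

93 payments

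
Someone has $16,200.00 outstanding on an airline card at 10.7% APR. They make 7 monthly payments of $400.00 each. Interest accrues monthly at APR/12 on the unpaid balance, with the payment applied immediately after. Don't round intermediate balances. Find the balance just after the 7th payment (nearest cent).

$14,362.58

Monthly rate r = 10.7%/12 = 0.891667% = 0.00891667.
Each month: B ← B·(1+r) − $400.00.
Month 1: interest $144.45; balance after payment $15,944.45.
Month 2: interest $142.17; balance after payment $15,686.62.
Month 3: interest $139.87; balance after payment $15,426.49.
Month 4: interest $137.55; balance after payment $15,164.05.
Month 5: interest $135.21; balance after payment $14,899.26.
Month 6: interest $132.85; balance after payment $14,632.11.
Month 7: interest $130.47; balance after payment $14,362.58.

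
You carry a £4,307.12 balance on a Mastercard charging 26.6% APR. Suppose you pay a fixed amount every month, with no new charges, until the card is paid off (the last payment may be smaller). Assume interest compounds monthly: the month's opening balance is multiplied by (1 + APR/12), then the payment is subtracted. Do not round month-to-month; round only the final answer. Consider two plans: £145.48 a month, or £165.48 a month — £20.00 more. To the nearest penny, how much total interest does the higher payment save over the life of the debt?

Monthly rate r = 26.6%/12 = 2.21667% = 0.0221667.
At £145.48/mo: n = ⌈−ln(1 − rB₀/P)/ln(1+r)⌉ = 49 payments (last £103.36); total interest = total paid − £4,307.12 = £2,779.28.
At £165.48/mo: 40 payments (last £39.72); total interest £2,186.32.
Interest saved = £2,779.28 − £2,186.32 = £592.96.

£592.96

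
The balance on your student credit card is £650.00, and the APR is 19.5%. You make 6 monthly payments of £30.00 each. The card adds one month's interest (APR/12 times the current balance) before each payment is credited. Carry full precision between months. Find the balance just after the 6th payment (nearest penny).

Monthly rate r = 19.5%/12 = 1.625% = 0.01625.
Each month: B ← B·(1+r) − £30.00.
Month 1: interest £10.56; balance after payment £630.56.
Month 2: interest £10.25; balance after payment £610.81.
Month 3: interest £9.93; balance after payment £590.73.
Month 4: interest £9.60; balance after payment £570.33.
Month 5: interest £9.27; balance after payment £549.60.
Month 6: interest £8.93; balance after payment £528.53.

£528.53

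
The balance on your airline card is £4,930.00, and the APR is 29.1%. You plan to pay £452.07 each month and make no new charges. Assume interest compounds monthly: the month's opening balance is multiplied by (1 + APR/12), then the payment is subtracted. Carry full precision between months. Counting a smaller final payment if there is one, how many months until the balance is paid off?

Monthly rate r = 29.1%/12 = 2.425% = 0.02425.
Recurrence: B ← B·(1+r) − £452.07.
Month 1: interest £119.55; balance after payment £4,597.48.
Month 2: interest £111.49; balance after payment £4,256.90.
Closed form: n = −ln(1 − rB₀/P)/ln(1+r) = −ln(0.73554)/ln(1.02425) ≈ 12.819, so the balance reaches zero during payment 13.

13 months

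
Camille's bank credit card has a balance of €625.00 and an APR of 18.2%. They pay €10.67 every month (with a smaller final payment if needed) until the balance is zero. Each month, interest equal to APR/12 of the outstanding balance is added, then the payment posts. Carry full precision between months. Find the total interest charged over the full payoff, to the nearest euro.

€929

Monthly rate r = 18.2%/12 = 1.51667% = 0.0151667.
Payoff takes n = ⌈−ln(1 − rB₀/P)/ln(1+r)⌉ = ⌈145.673⌉ = 146 payments; the last is €7.20.
Total paid = 145·€10.67 + €7.20 = €1,554.35.
Total interest = total paid − principal = €1,554.35 − €625.00 = €929.35.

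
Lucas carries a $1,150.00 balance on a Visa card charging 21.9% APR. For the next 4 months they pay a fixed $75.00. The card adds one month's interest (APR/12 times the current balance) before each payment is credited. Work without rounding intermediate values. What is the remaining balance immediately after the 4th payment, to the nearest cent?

$927.96

Monthly rate r = 21.9%/12 = 1.825% = 0.01825.
Each month: B ← B·(1+r) − $75.00.
Month 1: interest $20.99; balance after payment $1,095.99.
Month 2: interest $20.00; balance after payment $1,040.99.
Month 3: interest $19.00; balance after payment $984.99.
Month 4: interest $17.98; balance after payment $927.96.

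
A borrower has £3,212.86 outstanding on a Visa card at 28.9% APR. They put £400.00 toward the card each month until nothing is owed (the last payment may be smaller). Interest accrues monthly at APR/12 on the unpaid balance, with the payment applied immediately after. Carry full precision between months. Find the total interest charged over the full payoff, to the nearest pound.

£401

Monthly rate r = 28.9%/12 = 2.40833% = 0.0240833.
Payoff takes n = ⌈−ln(1 − rB₀/P)/ln(1+r)⌉ = ⌈9.033⌉ = 10 payments; the last is £13.55.
Total paid = 9·£400.00 + £13.55 = £3,613.55.
Total interest = total paid − principal = £3,613.55 − £3,212.86 = £400.69.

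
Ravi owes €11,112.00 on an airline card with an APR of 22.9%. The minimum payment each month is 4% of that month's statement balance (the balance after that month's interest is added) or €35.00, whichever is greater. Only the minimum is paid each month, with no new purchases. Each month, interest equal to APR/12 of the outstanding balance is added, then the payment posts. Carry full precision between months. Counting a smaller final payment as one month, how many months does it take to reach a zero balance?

151 months

Monthly rate r = 22.9%/12 = 1.90833% = 0.0190833.
While 4% of the post-interest balance exceeds €35.00, each month B ← (B·(1+r))·(1 − 0.04), i.e. B shrinks by the factor (1+r)·0.96 = 0.97832.
This holds for months 1–117. Entering month 118 the balance is €855.19; 4% of the post-interest balance is now below €35.00, so the flat €35.00 minimum applies from here.
From month 118 a fixed €35.00 at rate r clears €855.19 in 34 more payments. Total: 117 + 34 = 151 months.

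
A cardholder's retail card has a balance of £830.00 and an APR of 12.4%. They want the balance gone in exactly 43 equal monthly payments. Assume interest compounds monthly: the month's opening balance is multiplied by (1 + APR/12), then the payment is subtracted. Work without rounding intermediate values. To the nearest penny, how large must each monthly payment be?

£24.01

Monthly rate r = 12.4%/12 = 1.03333% = 0.0103333.
Level-payment amortization: P = B₀·r / (1 − (1+r)^(−n)) = 830.00·0.0103333 / (1 − 1.01033^(−43)).
Denominator 1 − (1+r)^(−43) = 0.357284625.
P = 8.57667 / 0.357284625 ≈ 24.01.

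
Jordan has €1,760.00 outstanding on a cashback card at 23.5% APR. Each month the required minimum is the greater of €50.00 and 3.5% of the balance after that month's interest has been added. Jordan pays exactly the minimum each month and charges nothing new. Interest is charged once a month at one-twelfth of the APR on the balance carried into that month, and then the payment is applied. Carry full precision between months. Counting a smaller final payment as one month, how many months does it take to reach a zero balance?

Monthly rate r = 23.5%/12 = 1.95833% = 0.0195833.
While 3.5% of the post-interest balance exceeds €50.00, each month B ← (B·(1+r))·(1 − 0.035), i.e. B shrinks by the factor (1+r)·0.965 = 0.9839.
This holds for months 1–15. Entering month 16 the balance is €1,379.63; 3.5% of the post-interest balance is now below €50.00, so the flat €50.00 minimum applies from here.
From month 16 a fixed €50.00 at rate r clears €1,379.63 in 41 more payments. Total: 15 + 41 = 56 months.

56 months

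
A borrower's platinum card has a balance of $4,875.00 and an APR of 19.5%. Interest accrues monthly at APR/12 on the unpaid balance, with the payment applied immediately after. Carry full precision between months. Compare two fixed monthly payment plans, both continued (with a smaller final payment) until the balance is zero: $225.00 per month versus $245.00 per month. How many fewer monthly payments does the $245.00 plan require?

Monthly rate r = 19.5%/12 = 1.625% = 0.01625.
At $225.00/mo: n = ⌈−ln(1 − rB₀/P)/ln(1+r)⌉ = 27 payments (last $207.96); total interest = total paid − $4,875.00 = $1,182.96.
At $245.00/mo: 25 payments (last $56.95); total interest $1,061.95.
Payments saved = 27 − 25 = 2.

2 fewer payments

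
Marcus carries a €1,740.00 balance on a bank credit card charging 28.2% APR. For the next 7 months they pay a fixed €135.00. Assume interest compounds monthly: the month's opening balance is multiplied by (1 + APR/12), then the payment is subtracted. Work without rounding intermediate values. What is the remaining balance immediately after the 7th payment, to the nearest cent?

Monthly rate r = 28.2%/12 = 2.35% = 0.0235.
Each month: B ← B·(1+r) − €135.00.
Month 1: interest €40.89; balance after payment €1,645.89.
Month 2: interest €38.68; balance after payment €1,549.57.
Month 3: interest €36.41; balance after payment €1,450.98.
Month 4: interest €34.10; balance after payment €1,350.08.
Month 5: interest €31.73; balance after payment €1,246.81.
Month 6: interest €29.30; balance after payment €1,141.11.
Month 7: interest €26.82; balance after payment €1,032.92.

€1,032.92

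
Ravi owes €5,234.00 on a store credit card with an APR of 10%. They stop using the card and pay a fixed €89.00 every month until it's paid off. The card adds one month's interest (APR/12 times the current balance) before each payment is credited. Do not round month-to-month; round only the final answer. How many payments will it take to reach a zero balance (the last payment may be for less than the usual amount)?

Monthly rate r = 10%/12 = 0.833333% = 0.00833333.
Recurrence: B ← B·(1+r) − €89.00.
Month 1: interest €43.62; balance after payment €5,188.62.
Month 2: interest €43.24; balance after payment €5,142.86.
Closed form: n = −ln(1 − rB₀/P)/ln(1+r) = −ln(0.50993)/ln(1.00833) ≈ 81.155, so the balance reaches zero during payment 82.

82 payments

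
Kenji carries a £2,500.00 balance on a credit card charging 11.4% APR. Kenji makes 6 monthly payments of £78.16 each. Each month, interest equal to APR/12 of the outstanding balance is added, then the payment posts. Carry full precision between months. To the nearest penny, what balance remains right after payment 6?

Monthly rate r = 11.4%/12 = 0.95% = 0.0095.
Each month: B ← B·(1+r) − £78.16.
Month 1: interest £23.75; balance after payment £2,445.59.
Month 2: interest £23.23; balance after payment £2,390.66.
Month 3: interest £22.71; balance after payment £2,335.21.
Month 4: interest £22.18; balance after payment £2,279.24.
Month 5: interest £21.65; balance after payment £2,222.73.
Month 6: interest £21.12; balance after payment £2,165.69.

£2,165.69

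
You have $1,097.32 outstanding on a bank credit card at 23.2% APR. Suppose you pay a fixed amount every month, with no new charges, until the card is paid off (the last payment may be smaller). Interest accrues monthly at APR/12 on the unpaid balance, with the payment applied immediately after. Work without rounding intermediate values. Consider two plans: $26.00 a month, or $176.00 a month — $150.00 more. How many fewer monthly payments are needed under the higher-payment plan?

82 fewer payments

Monthly rate r = 23.2%/12 = 1.93333% = 0.0193333.
At $26.00/mo: n = ⌈−ln(1 − rB₀/P)/ln(1+r)⌉ = 89 payments (last $10.22); total interest = total paid − $1,097.32 = $1,200.90.
At $176.00/mo: 7 payments (last $124.92); total interest $83.60.
Payments saved = 89 − 7 = 82.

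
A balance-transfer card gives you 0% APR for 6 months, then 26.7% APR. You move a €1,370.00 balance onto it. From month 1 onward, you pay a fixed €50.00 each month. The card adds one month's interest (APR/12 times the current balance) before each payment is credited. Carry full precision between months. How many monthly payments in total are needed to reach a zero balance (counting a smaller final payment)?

Promo months 1–6 at r₀ = 0%/12 = 0; months 7+ at r₁ = 26.7%/12 = 0.02225.
After month 6 (no interest yet): B = €1,370.00 − 6·€50.00 = €1,070.00.
Then at r₁ with €50.00/mo: n₂ = −ln(1 − r₁·B/P)/ln(1+r₁) ≈ 29.38 → 30 more payments.

36 months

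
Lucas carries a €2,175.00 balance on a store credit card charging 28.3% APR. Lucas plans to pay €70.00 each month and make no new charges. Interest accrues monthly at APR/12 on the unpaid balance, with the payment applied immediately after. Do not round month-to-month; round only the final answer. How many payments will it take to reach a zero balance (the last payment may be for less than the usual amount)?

Monthly rate r = 28.3%/12 = 2.35833% = 0.0235833.
Recurrence: B ← B·(1+r) − €70.00.
Month 1: interest €51.29; balance after payment €2,156.29.
Month 2: interest €50.85; balance after payment €2,137.15.
Closed form: n = −ln(1 − rB₀/P)/ln(1+r) = −ln(0.26723)/ln(1.02358) ≈ 56.614, so the balance reaches zero during payment 57.

57 payments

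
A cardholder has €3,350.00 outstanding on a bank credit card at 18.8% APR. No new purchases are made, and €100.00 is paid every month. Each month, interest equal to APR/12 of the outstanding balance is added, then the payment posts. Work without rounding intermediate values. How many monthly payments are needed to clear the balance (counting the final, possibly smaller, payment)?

Monthly rate r = 18.8%/12 = 1.56667% = 0.0156667.
Recurrence: B ← B·(1+r) − €100.00.
Month 1: interest €52.48; balance after payment €3,302.48.
Month 2: interest €51.74; balance after payment €3,254.22.
Closed form: n = −ln(1 − rB₀/P)/ln(1+r) = −ln(0.47517)/ln(1.01567) ≈ 47.866, so the balance reaches zero during payment 48.

48 months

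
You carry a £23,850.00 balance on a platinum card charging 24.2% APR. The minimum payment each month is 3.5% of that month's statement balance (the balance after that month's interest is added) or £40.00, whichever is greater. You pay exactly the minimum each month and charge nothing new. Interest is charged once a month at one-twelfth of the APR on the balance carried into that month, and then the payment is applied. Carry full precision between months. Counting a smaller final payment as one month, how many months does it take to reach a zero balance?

237 months

Monthly rate r = 24.2%/12 = 2.01667% = 0.0201667.
While 3.5% of the post-interest balance exceeds £40.00, each month B ← (B·(1+r))·(1 − 0.035), i.e. B shrinks by the factor (1+r)·0.965 = 0.98446.
This holds for months 1–196. Entering month 197 the balance is £1,107.60; 3.5% of the post-interest balance is now below £40.00, so the flat £40.00 minimum applies from here.
From month 197 a fixed £40.00 at rate r clears £1,107.60 in 41 more payments. Total: 196 + 41 = 237 months.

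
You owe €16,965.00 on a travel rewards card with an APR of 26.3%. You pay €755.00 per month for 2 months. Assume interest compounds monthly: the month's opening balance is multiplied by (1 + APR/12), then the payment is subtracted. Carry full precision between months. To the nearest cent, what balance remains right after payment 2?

Monthly rate r = 26.3%/12 = 2.19167% = 0.0219167.
Each month: B ← B·(1+r) − €755.00.
Month 1: interest €371.82; balance after payment €16,581.82.
Month 2: interest €363.42; balance after payment €16,190.23.

€16,190.23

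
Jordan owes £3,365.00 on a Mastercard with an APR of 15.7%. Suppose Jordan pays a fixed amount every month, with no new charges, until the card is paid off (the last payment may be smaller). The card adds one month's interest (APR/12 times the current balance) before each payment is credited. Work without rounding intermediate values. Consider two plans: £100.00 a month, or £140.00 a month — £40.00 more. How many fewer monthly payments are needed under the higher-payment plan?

15 fewer payments

Monthly rate r = 15.7%/12 = 1.30833% = 0.0130833.
At £100.00/mo: n = ⌈−ln(1 − rB₀/P)/ln(1+r)⌉ = 45 payments (last £64.30); total interest = total paid − £3,365.00 = £1,099.30.
At £140.00/mo: 30 payments (last £6.53); total interest £701.53.
Payments saved = 45 − 30 = 15.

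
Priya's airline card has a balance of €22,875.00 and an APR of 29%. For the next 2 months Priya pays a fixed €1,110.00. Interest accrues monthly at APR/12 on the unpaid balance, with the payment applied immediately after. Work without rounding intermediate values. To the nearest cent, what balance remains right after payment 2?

Monthly rate r = 29%/12 = 2.41667% = 0.0241667.
Each month: B ← B·(1+r) − €1,110.00.
Month 1: interest €552.81; balance after payment €22,317.81.
Month 2: interest €539.35; balance after payment €21,747.16.

€21,747.16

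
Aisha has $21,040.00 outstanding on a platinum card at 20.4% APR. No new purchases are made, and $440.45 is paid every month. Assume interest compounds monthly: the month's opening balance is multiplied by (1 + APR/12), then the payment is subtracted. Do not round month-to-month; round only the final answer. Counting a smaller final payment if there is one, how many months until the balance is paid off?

100 months

Monthly rate r = 20.4%/12 = 1.7% = 0.017.
Recurrence: B ← B·(1+r) − $440.45.
Month 1: interest $357.68; balance after payment $20,957.23.
Month 2: interest $356.27; balance after payment $20,873.05.
Closed form: n = −ln(1 − rB₀/P)/ln(1+r) = −ln(0.18792)/ln(1.017) ≈ 99.171, so the balance reaches zero during payment 100.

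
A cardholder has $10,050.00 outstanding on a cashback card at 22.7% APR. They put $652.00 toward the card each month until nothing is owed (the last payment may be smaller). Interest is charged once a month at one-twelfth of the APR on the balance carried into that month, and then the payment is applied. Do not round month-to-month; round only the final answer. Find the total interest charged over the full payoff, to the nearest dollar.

Monthly rate r = 22.7%/12 = 1.89167% = 0.0189167.
Payoff takes n = ⌈−ln(1 − rB₀/P)/ln(1+r)⌉ = ⌈18.395⌉ = 19 payments; the last is $259.05.
Total paid = 18·$652.00 + $259.05 = $11,995.05.
Total interest = total paid − principal = $11,995.05 − $10,050.00 = $1,945.05.

$1,945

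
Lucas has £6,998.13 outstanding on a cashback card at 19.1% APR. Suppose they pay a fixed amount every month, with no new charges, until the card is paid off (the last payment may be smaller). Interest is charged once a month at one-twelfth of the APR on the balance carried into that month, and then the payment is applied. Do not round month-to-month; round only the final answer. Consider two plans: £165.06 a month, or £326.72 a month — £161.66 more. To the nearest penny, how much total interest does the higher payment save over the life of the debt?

£3,115.97

Monthly rate r = 19.1%/12 = 1.59167% = 0.0159167.
At £165.06/mo: n = ⌈−ln(1 − rB₀/P)/ln(1+r)⌉ = 72 payments (last £23.29); total interest = total paid − £6,998.13 = £4,744.42.
At £326.72/mo: 27 payments (last £131.86); total interest £1,628.45.
Interest saved = £4,744.42 − £1,628.45 = £3,115.97.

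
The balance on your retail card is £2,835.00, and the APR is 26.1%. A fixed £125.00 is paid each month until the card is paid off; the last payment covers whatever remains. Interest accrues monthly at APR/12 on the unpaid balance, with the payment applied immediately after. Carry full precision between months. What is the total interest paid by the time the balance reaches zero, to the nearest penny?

£1,114.65

Monthly rate r = 26.1%/12 = 2.175% = 0.02175.
Payoff takes n = ⌈−ln(1 − rB₀/P)/ln(1+r)⌉ = ⌈31.595⌉ = 32 payments; the last is £74.65.
Total paid = 31·£125.00 + £74.65 = £3,949.65.
Total interest = total paid − principal = £3,949.65 − £2,835.00 = £1,114.65.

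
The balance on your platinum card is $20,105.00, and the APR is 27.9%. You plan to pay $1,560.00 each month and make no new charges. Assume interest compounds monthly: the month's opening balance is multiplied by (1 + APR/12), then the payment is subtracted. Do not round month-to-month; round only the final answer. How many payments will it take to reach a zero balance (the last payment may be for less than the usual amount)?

16 payments

Monthly rate r = 27.9%/12 = 2.325% = 0.02325.
Recurrence: B ← B·(1+r) − $1,560.00.
Month 1: interest $467.44; balance after payment $19,012.44.
Month 2: interest $442.04; balance after payment $17,894.48.
Closed form: n = −ln(1 − rB₀/P)/ln(1+r) = −ln(0.70036)/ln(1.02325) ≈ 15.496, so the balance reaches zero during payment 16.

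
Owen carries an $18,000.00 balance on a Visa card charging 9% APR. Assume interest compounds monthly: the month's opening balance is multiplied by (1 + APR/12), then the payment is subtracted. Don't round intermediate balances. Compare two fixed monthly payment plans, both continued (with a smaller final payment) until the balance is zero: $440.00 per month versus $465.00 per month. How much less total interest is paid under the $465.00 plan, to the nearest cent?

$237.38

Monthly rate r = 9%/12 = 0.75% = 0.0075.
At $440.00/mo: n = ⌈−ln(1 − rB₀/P)/ln(1+r)⌉ = 50 payments (last $19.75); total interest = total paid − $18,000.00 = $3,579.75.
At $465.00/mo: 46 payments (last $417.37); total interest $3,342.37.
Interest saved = $3,579.75 − $3,342.37 = $237.38.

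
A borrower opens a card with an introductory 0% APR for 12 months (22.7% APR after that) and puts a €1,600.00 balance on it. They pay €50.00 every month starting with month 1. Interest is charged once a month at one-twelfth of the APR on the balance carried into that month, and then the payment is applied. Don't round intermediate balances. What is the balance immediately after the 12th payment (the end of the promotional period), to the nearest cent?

€1,000.00

Promo months 1–12 at r₀ = 0%/12 = 0; months 13+ at r₁ = 22.7%/12 = 0.0189167.
After month 12 (no interest yet): B = €1,600.00 − 12·€50.00 = €1,000.00.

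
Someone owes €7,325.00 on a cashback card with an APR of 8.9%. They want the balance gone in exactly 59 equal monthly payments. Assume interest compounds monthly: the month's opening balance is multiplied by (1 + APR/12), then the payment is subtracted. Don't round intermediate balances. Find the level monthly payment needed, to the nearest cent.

Monthly rate r = 8.9%/12 = 0.741667% = 0.00741667.
Level-payment amortization: P = B₀·r / (1 − (1+r)^(−n)) = 7325.00·0.00741667 / (1 − 1.00742^(−59)).
Denominator 1 − (1+r)^(−59) = 0.353361975.
P = 54.3271 / 0.353361975 ≈ 153.74.

€153.74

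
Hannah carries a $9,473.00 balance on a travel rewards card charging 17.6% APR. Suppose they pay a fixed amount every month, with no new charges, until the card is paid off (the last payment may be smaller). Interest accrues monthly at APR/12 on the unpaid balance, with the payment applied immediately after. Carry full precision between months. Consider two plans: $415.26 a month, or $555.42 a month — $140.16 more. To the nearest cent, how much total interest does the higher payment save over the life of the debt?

Monthly rate r = 17.6%/12 = 1.46667% = 0.0146667.
At $415.26/mo: n = ⌈−ln(1 − rB₀/P)/ln(1+r)⌉ = 28 payments (last $405.39); total interest = total paid − $9,473.00 = $2,144.41.
At $555.42/mo: 20 payments (last $429.36); total interest $1,509.34.
Interest saved = $2,144.41 − $1,509.34 = $635.07.

$635.07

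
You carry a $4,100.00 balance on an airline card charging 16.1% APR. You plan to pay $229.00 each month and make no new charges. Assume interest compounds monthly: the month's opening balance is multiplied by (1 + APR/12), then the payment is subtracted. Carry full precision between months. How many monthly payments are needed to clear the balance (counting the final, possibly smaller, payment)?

21 payments

Monthly rate r = 16.1%/12 = 1.34167% = 0.0134167.
Recurrence: B ← B·(1+r) − $229.00.
Month 1: interest $55.01; balance after payment $3,926.01.
Month 2: interest $52.67; balance after payment $3,749.68.
Closed form: n = −ln(1 − rB₀/P)/ln(1+r) = −ln(0.75979)/ln(1.01342) ≈ 20.613, so the balance reaches zero during payment 21.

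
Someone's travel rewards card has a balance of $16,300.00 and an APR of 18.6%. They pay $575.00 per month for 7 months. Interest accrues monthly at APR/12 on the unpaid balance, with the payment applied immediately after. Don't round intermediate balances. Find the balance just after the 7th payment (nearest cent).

$13,935.87

Monthly rate r = 18.6%/12 = 1.55% = 0.0155.
Each month: B ← B·(1+r) − $575.00.
Month 1: interest $252.65; balance after payment $15,977.65.
Month 2: interest $247.65; balance after payment $15,650.30.
Month 3: interest $242.58; balance after payment $15,317.88.
Month 4: interest $237.43; balance after payment $14,980.31.
Month 5: interest $232.19; balance after payment $14,637.51.
Month 6: interest $226.88; balance after payment $14,289.39.
Month 7: interest $221.49; balance after payment $13,935.87.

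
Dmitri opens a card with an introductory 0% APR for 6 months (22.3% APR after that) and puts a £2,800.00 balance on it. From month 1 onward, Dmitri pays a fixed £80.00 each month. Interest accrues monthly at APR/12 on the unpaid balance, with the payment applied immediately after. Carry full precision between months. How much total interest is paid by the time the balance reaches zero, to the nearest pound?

£1,044

Promo months 1–6 at r₀ = 0%/12 = 0; months 7+ at r₁ = 22.3%/12 = 0.0185833.
After month 6 (no interest yet): B = £2,800.00 − 6·£80.00 = £2,320.00.
Then at r₁ with £80.00/mo: n₂ = −ln(1 − r₁·B/P)/ln(1+r₁) ≈ 42.05 → 43 more payments.
Total paid = 48·£80.00 + £3.68 = £3,843.68; interest = £3,843.68 − £2,800.00 = £1,043.68.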